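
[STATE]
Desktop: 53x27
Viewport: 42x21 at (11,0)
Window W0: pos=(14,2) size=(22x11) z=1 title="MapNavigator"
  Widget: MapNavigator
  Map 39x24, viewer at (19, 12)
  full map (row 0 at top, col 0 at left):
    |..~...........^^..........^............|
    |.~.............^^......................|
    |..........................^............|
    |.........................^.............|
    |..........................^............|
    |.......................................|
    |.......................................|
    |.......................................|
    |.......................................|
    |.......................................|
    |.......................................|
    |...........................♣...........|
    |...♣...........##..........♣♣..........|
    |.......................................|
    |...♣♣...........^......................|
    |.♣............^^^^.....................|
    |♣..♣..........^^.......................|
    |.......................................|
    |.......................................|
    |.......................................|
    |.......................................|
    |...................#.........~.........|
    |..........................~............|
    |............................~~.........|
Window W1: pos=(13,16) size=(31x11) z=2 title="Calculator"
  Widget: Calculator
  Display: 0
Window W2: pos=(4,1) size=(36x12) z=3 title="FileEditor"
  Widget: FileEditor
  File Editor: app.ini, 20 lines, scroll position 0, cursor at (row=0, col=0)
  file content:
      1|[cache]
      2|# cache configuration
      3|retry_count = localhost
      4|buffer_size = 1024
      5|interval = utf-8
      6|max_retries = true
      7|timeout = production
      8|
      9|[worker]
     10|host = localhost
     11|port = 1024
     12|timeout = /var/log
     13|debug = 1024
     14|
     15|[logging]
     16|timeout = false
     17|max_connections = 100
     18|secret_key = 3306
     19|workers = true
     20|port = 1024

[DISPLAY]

                                          
━━━━━━━━━━━━━━━━━━━━━━━━━━━━┓             
ditor                       ┃             
────────────────────────────┨             
]                          ▲┃             
e configuration            █┃             
count = localhost          ░┃             
_size = 1024               ░┃             
al = utf-8                 ░┃             
tries = true               ░┃             
t = production             ░┃             
                           ▼┃             
━━━━━━━━━━━━━━━━━━━━━━━━━━━━┛             
                                          
                                          
                                          
  ┏━━━━━━━━━━━━━━━━━━━━━━━━━━━━━┓         
  ┃ Calculator                  ┃         
  ┠─────────────────────────────┨         
  ┃                            0┃         
  ┃┌───┬───┬───┬───┐            ┃         


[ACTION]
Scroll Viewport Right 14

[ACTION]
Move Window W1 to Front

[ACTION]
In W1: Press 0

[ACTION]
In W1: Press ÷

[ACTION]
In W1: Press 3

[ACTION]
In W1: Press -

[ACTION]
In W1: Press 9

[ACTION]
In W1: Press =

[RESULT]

                                          
━━━━━━━━━━━━━━━━━━━━━━━━━━━━┓             
ditor                       ┃             
────────────────────────────┨             
]                          ▲┃             
e configuration            █┃             
count = localhost          ░┃             
_size = 1024               ░┃             
al = utf-8                 ░┃             
tries = true               ░┃             
t = production             ░┃             
                           ▼┃             
━━━━━━━━━━━━━━━━━━━━━━━━━━━━┛             
                                          
                                          
                                          
  ┏━━━━━━━━━━━━━━━━━━━━━━━━━━━━━┓         
  ┃ Calculator                  ┃         
  ┠─────────────────────────────┨         
  ┃                           -9┃         
  ┃┌───┬───┬───┬───┐            ┃         


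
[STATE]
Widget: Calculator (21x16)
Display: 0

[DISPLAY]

                    0
┌───┬───┬───┬───┐    
│ 7 │ 8 │ 9 │ ÷ │    
├───┼───┼───┼───┤    
│ 4 │ 5 │ 6 │ × │    
├───┼───┼───┼───┤    
│ 1 │ 2 │ 3 │ - │    
├───┼───┼───┼───┤    
│ 0 │ . │ = │ + │    
├───┼───┼───┼───┤    
│ C │ MC│ MR│ M+│    
└───┴───┴───┴───┘    
                     
                     
                     
                     


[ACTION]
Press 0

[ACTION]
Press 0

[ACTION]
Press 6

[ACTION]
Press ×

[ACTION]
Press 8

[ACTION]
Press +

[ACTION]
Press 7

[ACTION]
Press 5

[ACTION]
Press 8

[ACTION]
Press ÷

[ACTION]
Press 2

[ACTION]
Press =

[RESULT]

                  403
┌───┬───┬───┬───┐    
│ 7 │ 8 │ 9 │ ÷ │    
├───┼───┼───┼───┤    
│ 4 │ 5 │ 6 │ × │    
├───┼───┼───┼───┤    
│ 1 │ 2 │ 3 │ - │    
├───┼───┼───┼───┤    
│ 0 │ . │ = │ + │    
├───┼───┼───┼───┤    
│ C │ MC│ MR│ M+│    
└───┴───┴───┴───┘    
                     
                     
                     
                     


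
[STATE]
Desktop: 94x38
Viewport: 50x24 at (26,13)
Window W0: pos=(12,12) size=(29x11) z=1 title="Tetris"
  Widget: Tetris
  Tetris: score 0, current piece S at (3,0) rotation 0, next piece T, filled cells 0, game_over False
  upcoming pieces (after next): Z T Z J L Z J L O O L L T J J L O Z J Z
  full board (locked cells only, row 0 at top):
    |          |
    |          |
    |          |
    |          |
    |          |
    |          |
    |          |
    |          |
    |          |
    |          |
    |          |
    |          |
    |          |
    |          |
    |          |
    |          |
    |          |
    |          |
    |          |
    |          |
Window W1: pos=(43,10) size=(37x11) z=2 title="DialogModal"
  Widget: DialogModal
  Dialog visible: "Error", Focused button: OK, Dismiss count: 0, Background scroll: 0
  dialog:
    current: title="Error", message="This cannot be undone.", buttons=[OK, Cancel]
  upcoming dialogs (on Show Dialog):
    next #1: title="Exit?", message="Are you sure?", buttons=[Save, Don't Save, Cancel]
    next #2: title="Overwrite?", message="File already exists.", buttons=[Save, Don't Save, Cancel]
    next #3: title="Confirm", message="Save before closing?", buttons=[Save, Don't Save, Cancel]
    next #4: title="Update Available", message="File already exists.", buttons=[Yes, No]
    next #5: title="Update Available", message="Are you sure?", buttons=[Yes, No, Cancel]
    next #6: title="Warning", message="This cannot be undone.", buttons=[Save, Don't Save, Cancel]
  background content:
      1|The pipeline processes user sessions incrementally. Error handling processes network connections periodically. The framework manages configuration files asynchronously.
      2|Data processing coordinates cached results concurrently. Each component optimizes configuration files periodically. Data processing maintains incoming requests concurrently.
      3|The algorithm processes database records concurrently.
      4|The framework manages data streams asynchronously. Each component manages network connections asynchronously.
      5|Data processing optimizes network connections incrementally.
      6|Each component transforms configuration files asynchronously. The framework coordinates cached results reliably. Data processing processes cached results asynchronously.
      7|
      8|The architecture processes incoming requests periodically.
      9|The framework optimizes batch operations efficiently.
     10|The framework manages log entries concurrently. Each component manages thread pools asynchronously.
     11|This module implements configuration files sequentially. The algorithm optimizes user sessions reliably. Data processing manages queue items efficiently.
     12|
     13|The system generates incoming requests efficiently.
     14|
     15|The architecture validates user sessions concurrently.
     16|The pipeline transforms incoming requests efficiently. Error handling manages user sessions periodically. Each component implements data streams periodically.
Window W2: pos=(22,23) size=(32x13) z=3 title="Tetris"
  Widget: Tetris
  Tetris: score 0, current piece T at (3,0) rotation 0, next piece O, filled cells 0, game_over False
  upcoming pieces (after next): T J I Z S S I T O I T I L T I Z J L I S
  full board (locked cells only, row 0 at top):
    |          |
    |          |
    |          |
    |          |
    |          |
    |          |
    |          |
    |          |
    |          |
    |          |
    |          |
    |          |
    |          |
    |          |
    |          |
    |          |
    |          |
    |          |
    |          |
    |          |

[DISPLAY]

              ┃  ┃The pipeline processes user sess
──────────────┨  ┃Data┌────────────────────────┐ch
xt:           ┃  ┃The │         Error          │se
              ┃  ┃The │ This cannot be undone. │ea
▒             ┃  ┃Data│     [OK]  Cancel       │or
              ┃  ┃Each└────────────────────────┘ig
              ┃  ┃                                
              ┃  ┗━━━━━━━━━━━━━━━━━━━━━━━━━━━━━━━━
ore:          ┃                                   
━━━━━━━━━━━━━━┛                                   
━━━━━━━━━━━━━━━━━━━━━━━━━━━┓                      
tris                       ┃                      
───────────────────────────┨                      
       │Next:              ┃                      
       │▓▓                 ┃                      
       │▓▓                 ┃                      
       │                   ┃                      
       │                   ┃                      
       │                   ┃                      
       │Score:             ┃                      
       │0                  ┃                      
       │                   ┃                      
━━━━━━━━━━━━━━━━━━━━━━━━━━━┛                      
                                                  


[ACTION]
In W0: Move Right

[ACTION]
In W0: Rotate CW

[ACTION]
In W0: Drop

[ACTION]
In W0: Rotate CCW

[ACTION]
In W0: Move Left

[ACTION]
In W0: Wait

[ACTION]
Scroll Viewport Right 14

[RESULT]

┃  ┃The pipeline processes user session┃          
┨  ┃Data┌────────────────────────┐ched ┃          
┃  ┃The │         Error          │se re┃          
┃  ┃The │ This cannot be undone. │eams ┃          
┃  ┃Data│     [OK]  Cancel       │ork c┃          
┃  ┃Each└────────────────────────┘igura┃          
┃  ┃                                   ┃          
┃  ┗━━━━━━━━━━━━━━━━━━━━━━━━━━━━━━━━━━━┛          
┃                                                 
┛                                                 
━━━━━━━━━━━━━┓                                    
             ┃                                    
─────────────┨                                    
             ┃                                    
             ┃                                    
             ┃                                    
             ┃                                    
             ┃                                    
             ┃                                    
             ┃                                    
             ┃                                    
             ┃                                    
━━━━━━━━━━━━━┛                                    
                                                  


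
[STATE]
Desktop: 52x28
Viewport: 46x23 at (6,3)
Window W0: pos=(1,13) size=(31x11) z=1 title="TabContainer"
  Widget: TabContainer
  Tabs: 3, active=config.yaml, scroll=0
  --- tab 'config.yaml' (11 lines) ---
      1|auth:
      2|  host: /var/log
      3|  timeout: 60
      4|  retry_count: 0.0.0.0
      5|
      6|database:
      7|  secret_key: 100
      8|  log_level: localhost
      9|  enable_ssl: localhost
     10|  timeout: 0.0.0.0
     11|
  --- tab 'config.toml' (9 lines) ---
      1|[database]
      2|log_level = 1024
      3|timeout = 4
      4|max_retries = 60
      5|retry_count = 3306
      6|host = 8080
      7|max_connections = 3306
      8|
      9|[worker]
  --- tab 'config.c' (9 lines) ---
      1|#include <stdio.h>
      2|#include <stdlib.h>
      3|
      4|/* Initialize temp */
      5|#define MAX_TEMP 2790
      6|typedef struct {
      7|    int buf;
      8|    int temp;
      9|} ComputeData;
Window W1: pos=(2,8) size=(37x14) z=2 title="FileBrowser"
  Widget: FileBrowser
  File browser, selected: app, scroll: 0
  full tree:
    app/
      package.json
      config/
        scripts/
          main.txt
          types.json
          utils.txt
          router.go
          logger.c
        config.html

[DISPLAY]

                                              
                                              
                                              
                                              
                                              
━━━━━━━━━━━━━━━━━━━━━━━━━━━━━━━━┓             
leBrowser                       ┃             
────────────────────────────────┨             
-] app/                         ┃             
 package.json                   ┃             
 [+] config/                    ┃             
                                ┃             
                                ┃             
                                ┃             
                                ┃             
                                ┃             
                                ┃             
                                ┃             
━━━━━━━━━━━━━━━━━━━━━━━━━━━━━━━━┛             
                         ┃                    
━━━━━━━━━━━━━━━━━━━━━━━━━┛                    
                                              
                                              


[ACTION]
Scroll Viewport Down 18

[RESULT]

                                              
                                              
                                              
━━━━━━━━━━━━━━━━━━━━━━━━━━━━━━━━┓             
leBrowser                       ┃             
────────────────────────────────┨             
-] app/                         ┃             
 package.json                   ┃             
 [+] config/                    ┃             
                                ┃             
                                ┃             
                                ┃             
                                ┃             
                                ┃             
                                ┃             
                                ┃             
━━━━━━━━━━━━━━━━━━━━━━━━━━━━━━━━┛             
                         ┃                    
━━━━━━━━━━━━━━━━━━━━━━━━━┛                    
                                              
                                              
                                              
                                              


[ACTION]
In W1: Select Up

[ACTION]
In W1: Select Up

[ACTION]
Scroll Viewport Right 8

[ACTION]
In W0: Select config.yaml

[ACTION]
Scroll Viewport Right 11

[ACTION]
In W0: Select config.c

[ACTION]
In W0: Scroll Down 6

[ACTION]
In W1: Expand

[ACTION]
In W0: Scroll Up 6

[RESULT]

                                              
                                              
                                              
━━━━━━━━━━━━━━━━━━━━━━━━━━━━━━━━┓             
leBrowser                       ┃             
────────────────────────────────┨             
-] app/                         ┃             
 package.json                   ┃             
 [+] config/                    ┃             
                                ┃             
                                ┃             
                                ┃             
                                ┃             
                                ┃             
                                ┃             
                                ┃             
━━━━━━━━━━━━━━━━━━━━━━━━━━━━━━━━┛             
ine MAX_TEMP 2790        ┃                    
━━━━━━━━━━━━━━━━━━━━━━━━━┛                    
                                              
                                              
                                              
                                              


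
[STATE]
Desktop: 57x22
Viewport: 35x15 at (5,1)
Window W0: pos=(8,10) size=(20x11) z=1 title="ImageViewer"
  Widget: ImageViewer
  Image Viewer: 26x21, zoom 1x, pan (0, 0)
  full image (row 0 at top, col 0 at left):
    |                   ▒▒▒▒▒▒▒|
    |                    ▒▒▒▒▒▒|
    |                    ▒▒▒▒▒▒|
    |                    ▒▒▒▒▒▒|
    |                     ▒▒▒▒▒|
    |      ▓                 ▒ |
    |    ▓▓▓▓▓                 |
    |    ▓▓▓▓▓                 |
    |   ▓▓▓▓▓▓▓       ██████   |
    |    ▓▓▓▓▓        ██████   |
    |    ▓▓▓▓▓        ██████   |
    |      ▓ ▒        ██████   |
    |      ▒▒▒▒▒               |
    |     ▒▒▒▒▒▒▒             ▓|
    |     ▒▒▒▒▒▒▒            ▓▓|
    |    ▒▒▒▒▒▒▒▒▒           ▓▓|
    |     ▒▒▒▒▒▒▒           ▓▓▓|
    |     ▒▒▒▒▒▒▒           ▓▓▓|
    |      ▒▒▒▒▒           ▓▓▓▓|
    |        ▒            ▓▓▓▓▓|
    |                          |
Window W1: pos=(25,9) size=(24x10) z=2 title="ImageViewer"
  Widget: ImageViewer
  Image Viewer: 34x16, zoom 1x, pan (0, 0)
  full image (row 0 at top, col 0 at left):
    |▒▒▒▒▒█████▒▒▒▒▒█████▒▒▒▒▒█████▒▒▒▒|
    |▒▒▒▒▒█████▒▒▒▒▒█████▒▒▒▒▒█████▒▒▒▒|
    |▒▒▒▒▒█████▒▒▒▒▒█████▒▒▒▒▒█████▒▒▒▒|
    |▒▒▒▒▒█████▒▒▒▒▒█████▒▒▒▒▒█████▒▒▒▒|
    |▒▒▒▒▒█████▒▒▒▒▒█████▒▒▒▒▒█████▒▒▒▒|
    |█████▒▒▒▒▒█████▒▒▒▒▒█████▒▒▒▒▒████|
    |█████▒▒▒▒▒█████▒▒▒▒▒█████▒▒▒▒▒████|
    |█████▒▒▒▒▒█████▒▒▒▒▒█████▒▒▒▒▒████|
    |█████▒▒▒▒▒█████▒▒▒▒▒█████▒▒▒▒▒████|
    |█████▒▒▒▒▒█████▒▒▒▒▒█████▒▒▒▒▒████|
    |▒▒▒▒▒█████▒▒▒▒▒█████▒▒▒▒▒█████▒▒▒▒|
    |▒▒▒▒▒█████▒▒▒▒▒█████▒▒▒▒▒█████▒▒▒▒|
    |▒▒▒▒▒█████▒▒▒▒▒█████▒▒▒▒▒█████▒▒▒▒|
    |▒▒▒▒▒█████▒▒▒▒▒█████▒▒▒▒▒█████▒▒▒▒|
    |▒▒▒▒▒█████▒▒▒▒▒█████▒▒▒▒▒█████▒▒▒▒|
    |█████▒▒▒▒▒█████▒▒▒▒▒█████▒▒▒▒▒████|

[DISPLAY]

                                   
                                   
                                   
                                   
                                   
                                   
                                   
                                   
                    ┏━━━━━━━━━━━━━━
   ┏━━━━━━━━━━━━━━━━┃ ImageViewer  
   ┃ ImageViewer    ┠──────────────
   ┠────────────────┃▒▒▒▒▒█████▒▒▒▒
   ┃                ┃▒▒▒▒▒█████▒▒▒▒
   ┃                ┃▒▒▒▒▒█████▒▒▒▒
   ┃                ┃▒▒▒▒▒█████▒▒▒▒


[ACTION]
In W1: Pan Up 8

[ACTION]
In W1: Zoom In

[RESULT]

                                   
                                   
                                   
                                   
                                   
                                   
                                   
                                   
                    ┏━━━━━━━━━━━━━━
   ┏━━━━━━━━━━━━━━━━┃ ImageViewer  
   ┃ ImageViewer    ┠──────────────
   ┠────────────────┃▒▒▒▒▒▒▒▒▒▒████
   ┃                ┃▒▒▒▒▒▒▒▒▒▒████
   ┃                ┃▒▒▒▒▒▒▒▒▒▒████
   ┃                ┃▒▒▒▒▒▒▒▒▒▒████


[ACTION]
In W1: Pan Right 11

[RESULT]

                                   
                                   
                                   
                                   
                                   
                                   
                                   
                                   
                    ┏━━━━━━━━━━━━━━
   ┏━━━━━━━━━━━━━━━━┃ ImageViewer  
   ┃ ImageViewer    ┠──────────────
   ┠────────────────┃█████████▒▒▒▒▒
   ┃                ┃█████████▒▒▒▒▒
   ┃                ┃█████████▒▒▒▒▒
   ┃                ┃█████████▒▒▒▒▒


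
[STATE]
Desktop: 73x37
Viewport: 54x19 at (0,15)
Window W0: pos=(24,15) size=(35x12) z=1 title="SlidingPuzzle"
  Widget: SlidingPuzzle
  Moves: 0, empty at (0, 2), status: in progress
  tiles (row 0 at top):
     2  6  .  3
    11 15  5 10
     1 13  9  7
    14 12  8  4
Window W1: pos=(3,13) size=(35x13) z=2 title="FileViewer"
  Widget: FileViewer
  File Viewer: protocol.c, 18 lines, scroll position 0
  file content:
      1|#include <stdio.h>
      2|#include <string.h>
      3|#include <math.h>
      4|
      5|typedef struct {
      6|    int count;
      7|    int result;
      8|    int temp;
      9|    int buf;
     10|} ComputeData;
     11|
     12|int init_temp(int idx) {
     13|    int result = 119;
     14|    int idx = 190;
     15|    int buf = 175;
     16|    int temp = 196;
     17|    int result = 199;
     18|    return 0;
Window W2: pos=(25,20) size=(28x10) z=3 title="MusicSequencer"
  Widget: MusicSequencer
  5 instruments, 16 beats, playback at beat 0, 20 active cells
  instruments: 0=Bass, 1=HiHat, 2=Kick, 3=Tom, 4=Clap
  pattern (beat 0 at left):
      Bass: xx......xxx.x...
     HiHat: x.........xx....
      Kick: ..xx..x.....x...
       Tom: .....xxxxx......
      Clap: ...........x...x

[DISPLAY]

   ┠─────────────────────────────────┨━━━━━━━━━━━━━━━━
   ┃#include <stdio.h>              ▲┃e               
   ┃#include <string.h>             █┃────────────────
   ┃#include <math.h>               ░┃──┬────┐        
   ┃                                ░┃  │  3 │        
   ┃typedef struct {     ┏━━━━━━━━━━━━━━━━━━━━━━━━━━┓ 
   ┃    int count;       ┃ MusicSequencer           ┃ 
   ┃    int result;      ┠──────────────────────────┨ 
   ┃    int temp;        ┃      ▼123456789012345    ┃ 
   ┃    int buf;         ┃  Bass██······███·█···    ┃ 
   ┗━━━━━━━━━━━━━━━━━━━━━┃ HiHat█·········██····    ┃ 
                        ┗┃  Kick··██··█·····█···    ┃━
                         ┃   Tom·····█████······    ┃ 
                         ┃  Clap···········█···█    ┃ 
                         ┗━━━━━━━━━━━━━━━━━━━━━━━━━━┛ 
                                                      
                                                      
                                                      
                                                      


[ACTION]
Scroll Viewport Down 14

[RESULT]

   ┃#include <math.h>               ░┃──┬────┐        
   ┃                                ░┃  │  3 │        
   ┃typedef struct {     ┏━━━━━━━━━━━━━━━━━━━━━━━━━━┓ 
   ┃    int count;       ┃ MusicSequencer           ┃ 
   ┃    int result;      ┠──────────────────────────┨ 
   ┃    int temp;        ┃      ▼123456789012345    ┃ 
   ┃    int buf;         ┃  Bass██······███·█···    ┃ 
   ┗━━━━━━━━━━━━━━━━━━━━━┃ HiHat█·········██····    ┃ 
                        ┗┃  Kick··██··█·····█···    ┃━
                         ┃   Tom·····█████······    ┃ 
                         ┃  Clap···········█···█    ┃ 
                         ┗━━━━━━━━━━━━━━━━━━━━━━━━━━┛ 
                                                      
                                                      
                                                      
                                                      
                                                      
                                                      
                                                      


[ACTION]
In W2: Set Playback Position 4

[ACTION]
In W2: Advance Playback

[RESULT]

   ┃#include <math.h>               ░┃──┬────┐        
   ┃                                ░┃  │  3 │        
   ┃typedef struct {     ┏━━━━━━━━━━━━━━━━━━━━━━━━━━┓ 
   ┃    int count;       ┃ MusicSequencer           ┃ 
   ┃    int result;      ┠──────────────────────────┨ 
   ┃    int temp;        ┃      01234▼6789012345    ┃ 
   ┃    int buf;         ┃  Bass██······███·█···    ┃ 
   ┗━━━━━━━━━━━━━━━━━━━━━┃ HiHat█·········██····    ┃ 
                        ┗┃  Kick··██··█·····█···    ┃━
                         ┃   Tom·····█████······    ┃ 
                         ┃  Clap···········█···█    ┃ 
                         ┗━━━━━━━━━━━━━━━━━━━━━━━━━━┛ 
                                                      
                                                      
                                                      
                                                      
                                                      
                                                      
                                                      


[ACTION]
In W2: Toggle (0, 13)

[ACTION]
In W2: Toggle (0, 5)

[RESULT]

   ┃#include <math.h>               ░┃──┬────┐        
   ┃                                ░┃  │  3 │        
   ┃typedef struct {     ┏━━━━━━━━━━━━━━━━━━━━━━━━━━┓ 
   ┃    int count;       ┃ MusicSequencer           ┃ 
   ┃    int result;      ┠──────────────────────────┨ 
   ┃    int temp;        ┃      01234▼6789012345    ┃ 
   ┃    int buf;         ┃  Bass██···█··███·██··    ┃ 
   ┗━━━━━━━━━━━━━━━━━━━━━┃ HiHat█·········██····    ┃ 
                        ┗┃  Kick··██··█·····█···    ┃━
                         ┃   Tom·····█████······    ┃ 
                         ┃  Clap···········█···█    ┃ 
                         ┗━━━━━━━━━━━━━━━━━━━━━━━━━━┛ 
                                                      
                                                      
                                                      
                                                      
                                                      
                                                      
                                                      


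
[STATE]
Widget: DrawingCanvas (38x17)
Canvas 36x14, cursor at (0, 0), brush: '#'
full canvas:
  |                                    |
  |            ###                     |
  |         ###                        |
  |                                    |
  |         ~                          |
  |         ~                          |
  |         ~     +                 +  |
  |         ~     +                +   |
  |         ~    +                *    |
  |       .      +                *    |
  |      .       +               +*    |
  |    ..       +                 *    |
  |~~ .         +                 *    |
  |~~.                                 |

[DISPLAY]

+                                     
            ###                       
         ###                          
                                      
         ~                            
         ~                            
         ~     +                 +    
         ~     +                +     
         ~    +                *      
       .      +                *      
      .       +               +*      
    ..       +                 *      
~~ .         +                 *      
~~.                                   
                                      
                                      
                                      


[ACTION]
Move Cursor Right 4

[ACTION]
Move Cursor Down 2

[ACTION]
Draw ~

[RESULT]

                                      
            ###                       
    ~    ###                          
                                      
         ~                            
         ~                            
         ~     +                 +    
         ~     +                +     
         ~    +                *      
       .      +                *      
      .       +               +*      
    ..       +                 *      
~~ .         +                 *      
~~.                                   
                                      
                                      
                                      


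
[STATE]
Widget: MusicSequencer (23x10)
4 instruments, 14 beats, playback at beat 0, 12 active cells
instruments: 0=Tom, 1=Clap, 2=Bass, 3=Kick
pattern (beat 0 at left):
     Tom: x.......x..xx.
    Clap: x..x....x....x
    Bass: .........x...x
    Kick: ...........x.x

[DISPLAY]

     ▼1234567890123    
  Tom█·······█··██·    
 Clap█··█····█····█    
 Bass·········█···█    
 Kick···········█·█    
                       
                       
                       
                       
                       


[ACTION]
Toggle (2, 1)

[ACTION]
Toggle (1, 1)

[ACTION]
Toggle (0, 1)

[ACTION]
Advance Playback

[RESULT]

     0▼234567890123    
  Tom██······█··██·    
 Clap██·█····█····█    
 Bass·█·······█···█    
 Kick···········█·█    
                       
                       
                       
                       
                       


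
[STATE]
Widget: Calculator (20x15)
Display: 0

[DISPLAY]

                   0
┌───┬───┬───┬───┐   
│ 7 │ 8 │ 9 │ ÷ │   
├───┼───┼───┼───┤   
│ 4 │ 5 │ 6 │ × │   
├───┼───┼───┼───┤   
│ 1 │ 2 │ 3 │ - │   
├───┼───┼───┼───┤   
│ 0 │ . │ = │ + │   
├───┼───┼───┼───┤   
│ C │ MC│ MR│ M+│   
└───┴───┴───┴───┘   
                    
                    
                    


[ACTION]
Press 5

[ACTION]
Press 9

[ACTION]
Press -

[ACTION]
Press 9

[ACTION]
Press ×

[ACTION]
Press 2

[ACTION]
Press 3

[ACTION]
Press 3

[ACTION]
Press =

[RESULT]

               11650
┌───┬───┬───┬───┐   
│ 7 │ 8 │ 9 │ ÷ │   
├───┼───┼───┼───┤   
│ 4 │ 5 │ 6 │ × │   
├───┼───┼───┼───┤   
│ 1 │ 2 │ 3 │ - │   
├───┼───┼───┼───┤   
│ 0 │ . │ = │ + │   
├───┼───┼───┼───┤   
│ C │ MC│ MR│ M+│   
└───┴───┴───┴───┘   
                    
                    
                    


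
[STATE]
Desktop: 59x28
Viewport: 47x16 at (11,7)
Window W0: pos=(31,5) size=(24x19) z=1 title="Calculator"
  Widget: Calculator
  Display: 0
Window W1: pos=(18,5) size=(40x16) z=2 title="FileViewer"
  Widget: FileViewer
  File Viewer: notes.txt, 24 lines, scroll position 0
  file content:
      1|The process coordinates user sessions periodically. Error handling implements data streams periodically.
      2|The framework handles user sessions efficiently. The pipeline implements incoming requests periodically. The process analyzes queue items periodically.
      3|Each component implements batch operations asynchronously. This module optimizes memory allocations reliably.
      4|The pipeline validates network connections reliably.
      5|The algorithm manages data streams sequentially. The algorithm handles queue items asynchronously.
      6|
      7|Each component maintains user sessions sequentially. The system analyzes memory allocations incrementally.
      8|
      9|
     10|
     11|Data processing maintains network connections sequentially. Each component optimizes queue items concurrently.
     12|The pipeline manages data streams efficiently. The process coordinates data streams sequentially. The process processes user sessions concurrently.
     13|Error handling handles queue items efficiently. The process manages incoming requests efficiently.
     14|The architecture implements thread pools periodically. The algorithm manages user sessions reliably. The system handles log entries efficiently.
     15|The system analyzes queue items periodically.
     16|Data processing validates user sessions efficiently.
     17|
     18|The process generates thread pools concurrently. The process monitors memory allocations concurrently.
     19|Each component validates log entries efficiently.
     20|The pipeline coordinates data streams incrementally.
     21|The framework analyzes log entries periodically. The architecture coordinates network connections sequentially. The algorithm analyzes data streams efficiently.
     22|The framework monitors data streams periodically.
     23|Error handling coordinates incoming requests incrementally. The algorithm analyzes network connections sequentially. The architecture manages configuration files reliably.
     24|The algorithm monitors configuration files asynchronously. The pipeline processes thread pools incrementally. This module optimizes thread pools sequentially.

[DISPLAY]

       ┠──────────────────────────────────────┨
       ┃The process coordinates user sessions▲┃
       ┃The framework handles user sessions e█┃
       ┃Each component implements batch opera░┃
       ┃The pipeline validates network connec░┃
       ┃The algorithm manages data streams se░┃
       ┃                                     ░┃
       ┃Each component maintains user session░┃
       ┃                                     ░┃
       ┃                                     ░┃
       ┃                                     ░┃
       ┃Data processing maintains network con░┃
       ┃The pipeline manages data streams eff▼┃
       ┗━━━━━━━━━━━━━━━━━━━━━━━━━━━━━━━━━━━━━━┛
                    ┃                      ┃   
                    ┃                      ┃   


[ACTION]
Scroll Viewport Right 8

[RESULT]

      ┠──────────────────────────────────────┨ 
      ┃The process coordinates user sessions▲┃ 
      ┃The framework handles user sessions e█┃ 
      ┃Each component implements batch opera░┃ 
      ┃The pipeline validates network connec░┃ 
      ┃The algorithm manages data streams se░┃ 
      ┃                                     ░┃ 
      ┃Each component maintains user session░┃ 
      ┃                                     ░┃ 
      ┃                                     ░┃ 
      ┃                                     ░┃ 
      ┃Data processing maintains network con░┃ 
      ┃The pipeline manages data streams eff▼┃ 
      ┗━━━━━━━━━━━━━━━━━━━━━━━━━━━━━━━━━━━━━━┛ 
                   ┃                      ┃    
                   ┃                      ┃    


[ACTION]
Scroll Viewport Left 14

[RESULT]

                  ┠────────────────────────────
                  ┃The process coordinates user
                  ┃The framework handles user s
                  ┃Each component implements ba
                  ┃The pipeline validates netwo
                  ┃The algorithm manages data s
                  ┃                            
                  ┃Each component maintains use
                  ┃                            
                  ┃                            
                  ┃                            
                  ┃Data processing maintains ne
                  ┃The pipeline manages data st
                  ┗━━━━━━━━━━━━━━━━━━━━━━━━━━━━
                               ┃               
                               ┃               


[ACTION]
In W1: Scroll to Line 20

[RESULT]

                  ┠────────────────────────────
                  ┃Error handling handles queue
                  ┃The architecture implements 
                  ┃The system analyzes queue it
                  ┃Data processing validates us
                  ┃                            
                  ┃The process generates thread
                  ┃Each component validates log
                  ┃The pipeline coordinates dat
                  ┃The framework analyzes log e
                  ┃The framework monitors data 
                  ┃Error handling coordinates i
                  ┃The algorithm monitors confi
                  ┗━━━━━━━━━━━━━━━━━━━━━━━━━━━━
                               ┃               
                               ┃               


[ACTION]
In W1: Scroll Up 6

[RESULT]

                  ┠────────────────────────────
                  ┃Each component maintains use
                  ┃                            
                  ┃                            
                  ┃                            
                  ┃Data processing maintains ne
                  ┃The pipeline manages data st
                  ┃Error handling handles queue
                  ┃The architecture implements 
                  ┃The system analyzes queue it
                  ┃Data processing validates us
                  ┃                            
                  ┃The process generates thread
                  ┗━━━━━━━━━━━━━━━━━━━━━━━━━━━━
                               ┃               
                               ┃               
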